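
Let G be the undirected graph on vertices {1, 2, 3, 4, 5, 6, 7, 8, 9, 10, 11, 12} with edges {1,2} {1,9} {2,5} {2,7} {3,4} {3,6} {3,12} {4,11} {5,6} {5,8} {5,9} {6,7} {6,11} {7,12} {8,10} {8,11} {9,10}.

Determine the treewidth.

A width-3 tree decomposition is:
Bags: B1 = {1, 2, 9, 10}  B2 = {2, 5, 9, 10}  B3 = {2, 5, 8, 10}  B4 = {2, 5, 7, 8}  B5 = {5, 6, 7, 8}  B6 = {6, 7, 8, 11}  B7 = {6, 7, 11, 12}  B8 = {3, 6, 11, 12}  B9 = {3, 4, 11, 12}
Tree: B1–B2, B2–B3, B3–B4, B4–B5, B5–B6, B6–B7, B7–B8, B8–B9
Every bag has size at most 4, so the width is 4 − 1 = 3 and tw(G) ≤ 3. For the lower bound: the 4 vertex sets {1,9,10}, {2}, {5}, {6,7,8,11} are disjoint, each induces a connected subgraph, and every pair is joined by at least one edge of G. Contracting each set to a single vertex therefore yields K_{4} as a minor, and since treewidth is minor-monotone, tw(G) ≥ tw(K_{4}) = 3. Therefore the treewidth is 3.

3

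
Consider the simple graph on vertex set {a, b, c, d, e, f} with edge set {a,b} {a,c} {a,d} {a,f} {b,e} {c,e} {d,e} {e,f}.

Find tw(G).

A width-2 tree decomposition is:
Bags: B1 = {a, d, e}  B2 = {a, e, f}  B3 = {a, c, e}  B4 = {a, b, e}
Tree: B1–B2, B2–B3, B3–B4
Each bag holds 3 vertices, so the decomposition has width 2, which upper-bounds the treewidth. For the lower bound, G contains the cycle d–e–f–a–d, so G is not a forest; only forests have treewidth ≤ 1, hence tw(G) ≥ 2. Combining the bounds, tw(G) = 2.

2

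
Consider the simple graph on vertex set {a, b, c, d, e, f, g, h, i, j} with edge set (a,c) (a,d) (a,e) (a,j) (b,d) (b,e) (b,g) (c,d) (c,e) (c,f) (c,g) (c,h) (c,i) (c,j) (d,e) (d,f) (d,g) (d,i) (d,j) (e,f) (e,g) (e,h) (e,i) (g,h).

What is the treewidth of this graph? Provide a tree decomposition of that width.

Treewidth 3.
Bags: B1 = {b, d, e, g}  B2 = {c, d, e, g}  B3 = {a, c, d, e}  B4 = {c, d, e, i}  B5 = {a, c, d, j}  B6 = {c, e, g, h}  B7 = {c, d, e, f}
Tree: B1–B2, B2–B3, B2–B4, B3–B5, B2–B6, B4–B7

Every bag has size at most 4, so the width is 4 − 1 = 3 and tw(G) ≤ 3. Conversely, {a, c, d, j} is a clique of size 4, and the vertices of any clique must share a bag in every tree decomposition; so some bag has ≥ 4 vertices and tw(G) ≥ 3. Hence tw(G) = 3 exactly.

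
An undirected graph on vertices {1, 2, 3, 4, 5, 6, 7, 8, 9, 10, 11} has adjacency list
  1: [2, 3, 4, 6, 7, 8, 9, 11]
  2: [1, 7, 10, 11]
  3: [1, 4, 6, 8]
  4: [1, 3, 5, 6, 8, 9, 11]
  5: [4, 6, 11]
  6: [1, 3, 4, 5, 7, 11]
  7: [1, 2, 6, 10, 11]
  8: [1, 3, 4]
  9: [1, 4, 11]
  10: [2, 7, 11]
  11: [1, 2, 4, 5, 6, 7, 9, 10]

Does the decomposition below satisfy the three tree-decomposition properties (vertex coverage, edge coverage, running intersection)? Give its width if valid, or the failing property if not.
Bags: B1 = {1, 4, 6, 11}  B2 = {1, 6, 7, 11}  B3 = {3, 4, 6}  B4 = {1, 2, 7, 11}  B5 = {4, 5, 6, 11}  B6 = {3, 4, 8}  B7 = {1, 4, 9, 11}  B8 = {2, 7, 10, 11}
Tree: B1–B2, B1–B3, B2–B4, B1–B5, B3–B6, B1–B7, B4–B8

No — edge (1,3) lies in no bag.

A tree decomposition must satisfy three properties: every vertex lies in some bag; for every edge, both endpoints lie together in some bag; and for every vertex, the bags containing it form a connected subtree. Here edge (1,3) lies in no bag, so the decomposition is invalid.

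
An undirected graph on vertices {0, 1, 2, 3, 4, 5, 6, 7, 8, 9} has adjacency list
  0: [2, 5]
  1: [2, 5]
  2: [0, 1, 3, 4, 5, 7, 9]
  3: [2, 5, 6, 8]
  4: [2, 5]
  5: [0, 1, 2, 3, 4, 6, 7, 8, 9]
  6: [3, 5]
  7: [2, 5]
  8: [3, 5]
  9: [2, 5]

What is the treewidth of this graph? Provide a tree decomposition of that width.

Treewidth 2.
One such decomposition:
Bags: B1 = {1, 2, 5}  B2 = {2, 5, 7}  B3 = {2, 5, 9}  B4 = {2, 3, 5}  B5 = {0, 2, 5}  B6 = {3, 5, 6}  B7 = {3, 5, 8}  B8 = {2, 4, 5}
Tree: B1–B2, B1–B3, B3–B4, B1–B5, B4–B6, B6–B7, B2–B8

The largest bag has 3 vertices, giving width 2; this decomposition certifies tw(G) ≤ 2. Conversely, {3, 5, 8} is a clique of size 3, and the vertices of any clique must share a bag in every tree decomposition; so some bag has ≥ 3 vertices and tw(G) ≥ 2. Therefore the treewidth is 2.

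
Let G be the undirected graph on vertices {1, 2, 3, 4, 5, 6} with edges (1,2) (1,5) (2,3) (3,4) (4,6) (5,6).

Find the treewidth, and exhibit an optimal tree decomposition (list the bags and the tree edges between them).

Treewidth 2.
One such decomposition:
Bags: B1 = {1, 2, 3}  B2 = {1, 3, 4}  B3 = {1, 4, 6}  B4 = {1, 5, 6}
Tree: B1–B2, B2–B3, B3–B4

The largest bag has 3 vertices, giving width 2; this decomposition certifies tw(G) ≤ 2. For the lower bound, G contains the cycle 1–2–3–4–6–5–1, so G is not a forest; only forests have treewidth ≤ 1, hence tw(G) ≥ 2. Combining the bounds, tw(G) = 2.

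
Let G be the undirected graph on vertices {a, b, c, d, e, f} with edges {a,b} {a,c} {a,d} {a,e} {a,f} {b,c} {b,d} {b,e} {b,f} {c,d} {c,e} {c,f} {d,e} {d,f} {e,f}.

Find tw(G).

5

A width-5 tree decomposition is:
Bags: B1 = {a, b, c, d, e, f}
Tree: (single bag)
With just one bag of size 6, the width is 6 − 1 = 5, so tw(G) ≤ 5. On the other hand G contains the 6-clique {a, b, c, d, e, f}. A clique must lie in a single bag of any decomposition, so no decomposition can have width below 5. The upper and lower bounds meet at 5, so that is the treewidth.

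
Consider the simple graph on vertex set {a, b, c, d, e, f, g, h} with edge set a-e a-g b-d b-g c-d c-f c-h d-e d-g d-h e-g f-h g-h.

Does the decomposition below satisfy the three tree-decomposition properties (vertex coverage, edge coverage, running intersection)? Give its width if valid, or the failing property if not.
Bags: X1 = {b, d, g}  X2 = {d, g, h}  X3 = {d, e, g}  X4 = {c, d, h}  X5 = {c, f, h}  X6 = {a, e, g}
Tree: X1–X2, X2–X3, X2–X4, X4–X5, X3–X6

Yes; width 2.

Every vertex of G appears in some bag (union = {a, b, c, d, e, f, g, h}); every edge is covered by a bag; and for each vertex v the set of bags containing v is connected in the bag tree. The decomposition is therefore valid. The largest bag has 3 vertices, so the width is 2.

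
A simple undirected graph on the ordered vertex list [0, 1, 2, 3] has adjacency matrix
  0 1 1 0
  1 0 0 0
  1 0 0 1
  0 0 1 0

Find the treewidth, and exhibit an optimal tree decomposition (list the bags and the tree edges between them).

Treewidth 1.
Bags: B1 = {0, 1}  B2 = {0, 2}  B3 = {2, 3}
Tree: B1–B2, B2–B3

The largest bag has 2 vertices, giving width 1; this decomposition certifies tw(G) ≤ 1. Since G has at least one edge (e.g. 1–0), it is not an edgeless graph, so tw(G) ≥ 1. Combining the bounds, tw(G) = 1.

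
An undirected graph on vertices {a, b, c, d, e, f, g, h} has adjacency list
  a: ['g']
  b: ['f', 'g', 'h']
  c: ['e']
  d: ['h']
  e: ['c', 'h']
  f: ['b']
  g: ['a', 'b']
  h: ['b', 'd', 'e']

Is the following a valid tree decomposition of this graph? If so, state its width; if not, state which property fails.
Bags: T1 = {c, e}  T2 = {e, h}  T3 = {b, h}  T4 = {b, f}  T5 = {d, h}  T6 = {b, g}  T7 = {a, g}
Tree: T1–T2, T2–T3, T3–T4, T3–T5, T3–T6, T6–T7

Every vertex of G appears in some bag (union = {a, b, c, d, e, f, g, h}); every edge is covered by a bag; and for each vertex v the set of bags containing v is connected in the bag tree. The decomposition is therefore valid. The largest bag has 2 vertices, so the width is 1.

Yes; width 1.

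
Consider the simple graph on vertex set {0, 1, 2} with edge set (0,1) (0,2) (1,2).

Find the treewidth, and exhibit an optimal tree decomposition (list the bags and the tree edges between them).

With just one bag of size 3, the width is 3 − 1 = 2, so tw(G) ≤ 2. For the lower bound, the 3 vertices {0, 1, 2} are pairwise adjacent, and any tree decomposition puts a clique entirely inside one bag — forcing width ≥ 2. Combining the bounds, tw(G) = 2.

Treewidth 2.
Bags: B1 = {0, 1, 2}
Tree: (single bag)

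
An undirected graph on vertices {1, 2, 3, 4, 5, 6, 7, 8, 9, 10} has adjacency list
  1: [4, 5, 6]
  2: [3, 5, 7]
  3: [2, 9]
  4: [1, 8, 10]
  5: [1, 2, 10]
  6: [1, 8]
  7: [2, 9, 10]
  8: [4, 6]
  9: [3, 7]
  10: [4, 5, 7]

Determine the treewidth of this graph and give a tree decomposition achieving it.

Treewidth 2.
One optimal decomposition is:
Bags: B1 = {3, 7, 9}  B2 = {2, 3, 7}  B3 = {2, 7, 10}  B4 = {2, 5, 10}  B5 = {4, 5, 10}  B6 = {1, 4, 5}  B7 = {1, 4, 8}  B8 = {1, 6, 8}
Tree: B1–B2, B2–B3, B3–B4, B4–B5, B5–B6, B6–B7, B7–B8

The largest bag has 3 vertices, giving width 2; this decomposition certifies tw(G) ≤ 2. The edges 9–3–2–7–9 form a cycle, so G is not a tree and its treewidth is at least 2. The upper and lower bounds meet at 2, so that is the treewidth.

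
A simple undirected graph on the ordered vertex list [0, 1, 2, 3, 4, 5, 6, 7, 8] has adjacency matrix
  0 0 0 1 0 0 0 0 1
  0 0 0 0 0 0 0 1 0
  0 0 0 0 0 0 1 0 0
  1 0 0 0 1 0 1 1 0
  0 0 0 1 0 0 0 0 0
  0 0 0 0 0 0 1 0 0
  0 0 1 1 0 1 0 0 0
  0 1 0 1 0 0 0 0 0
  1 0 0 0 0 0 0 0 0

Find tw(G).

1

A width-1 tree decomposition is:
Bags: B1 = {0, 3}  B2 = {3, 7}  B3 = {3, 6}  B4 = {2, 6}  B5 = {0, 8}  B6 = {3, 4}  B7 = {5, 6}  B8 = {1, 7}
Tree: B1–B2, B1–B3, B3–B4, B1–B5, B2–B6, B3–B7, B2–B8
Every bag has size at most 2, so the width is 2 − 1 = 1 and tw(G) ≤ 1. Any graph with an edge has treewidth ≥ 1, and G has the edge 0–3. Combining the bounds, tw(G) = 1.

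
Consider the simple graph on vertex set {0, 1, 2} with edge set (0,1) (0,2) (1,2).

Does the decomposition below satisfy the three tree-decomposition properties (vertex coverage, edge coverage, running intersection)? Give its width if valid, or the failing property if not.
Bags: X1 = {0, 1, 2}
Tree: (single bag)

Yes; width 2.

Every vertex of G appears in some bag (union = {0, 1, 2}); every edge is covered by a bag; and for each vertex v the set of bags containing v is connected in the bag tree. The decomposition is therefore valid. The largest bag has 3 vertices, so the width is 2.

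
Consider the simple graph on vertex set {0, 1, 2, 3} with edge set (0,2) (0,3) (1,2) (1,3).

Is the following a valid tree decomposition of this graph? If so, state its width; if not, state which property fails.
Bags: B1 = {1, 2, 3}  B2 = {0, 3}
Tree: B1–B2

A tree decomposition must satisfy three properties: every vertex lies in some bag; for every edge, both endpoints lie together in some bag; and for every vertex, the bags containing it form a connected subtree. Here edge (2,0) lies in no bag, so the decomposition is invalid.

No — edge (2,0) lies in no bag.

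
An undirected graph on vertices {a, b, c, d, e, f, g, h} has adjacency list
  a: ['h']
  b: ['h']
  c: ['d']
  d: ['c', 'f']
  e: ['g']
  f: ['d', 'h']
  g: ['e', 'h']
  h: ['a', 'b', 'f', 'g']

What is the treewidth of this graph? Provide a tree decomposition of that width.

The largest bag has 2 vertices, giving width 1; this decomposition certifies tw(G) ≤ 1. Any graph with an edge has treewidth ≥ 1, and G has the edge f–h. Therefore the treewidth is 1.

Treewidth 1.
One optimal decomposition is:
Bags: B1 = {f, h}  B2 = {g, h}  B3 = {b, h}  B4 = {d, f}  B5 = {e, g}  B6 = {a, h}  B7 = {c, d}
Tree: B1–B2, B2–B3, B1–B4, B2–B5, B2–B6, B4–B7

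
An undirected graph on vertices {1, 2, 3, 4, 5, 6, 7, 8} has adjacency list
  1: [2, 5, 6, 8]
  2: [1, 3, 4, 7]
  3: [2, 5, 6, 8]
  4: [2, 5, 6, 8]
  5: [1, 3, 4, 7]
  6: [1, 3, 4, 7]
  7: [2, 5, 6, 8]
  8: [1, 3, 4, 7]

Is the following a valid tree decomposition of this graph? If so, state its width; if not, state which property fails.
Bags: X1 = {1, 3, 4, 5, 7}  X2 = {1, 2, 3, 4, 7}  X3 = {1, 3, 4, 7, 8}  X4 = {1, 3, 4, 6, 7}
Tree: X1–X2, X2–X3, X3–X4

Yes; width 4.

Every vertex of G appears in some bag (union = {1, 2, 3, 4, 5, 6, 7, 8}); every edge is covered by a bag; and for each vertex v the set of bags containing v is connected in the bag tree. The decomposition is therefore valid. The largest bag has 5 vertices, so the width is 4.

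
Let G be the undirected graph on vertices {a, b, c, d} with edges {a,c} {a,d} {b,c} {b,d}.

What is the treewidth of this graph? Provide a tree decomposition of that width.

Each bag holds 3 vertices, so the decomposition has width 2, which upper-bounds the treewidth. The edges b–d–a–c–b form a cycle, so G is not a tree and its treewidth is at least 2. The upper and lower bounds meet at 2, so that is the treewidth.

Treewidth 2.
One optimal decomposition is:
Bags: B1 = {a, b, d}  B2 = {a, b, c}
Tree: B1–B2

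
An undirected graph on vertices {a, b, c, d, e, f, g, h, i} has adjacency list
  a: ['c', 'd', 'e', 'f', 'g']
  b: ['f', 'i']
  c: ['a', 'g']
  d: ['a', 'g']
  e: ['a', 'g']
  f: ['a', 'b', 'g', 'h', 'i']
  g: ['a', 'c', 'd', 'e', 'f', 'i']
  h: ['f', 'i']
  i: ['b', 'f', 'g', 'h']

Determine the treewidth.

2

A width-2 tree decomposition is:
Bags: B1 = {f, h, i}  B2 = {f, g, i}  B3 = {a, f, g}  B4 = {a, d, g}  B5 = {a, c, g}  B6 = {b, f, i}  B7 = {a, e, g}
Tree: B1–B2, B2–B3, B3–B4, B3–B5, B2–B6, B5–B7
Every bag has size at most 3, so the width is 3 − 1 = 2 and tw(G) ≤ 2. On the other hand G contains the 3-clique {a, d, g}. A clique must lie in a single bag of any decomposition, so no decomposition can have width below 2. Hence tw(G) = 2 exactly.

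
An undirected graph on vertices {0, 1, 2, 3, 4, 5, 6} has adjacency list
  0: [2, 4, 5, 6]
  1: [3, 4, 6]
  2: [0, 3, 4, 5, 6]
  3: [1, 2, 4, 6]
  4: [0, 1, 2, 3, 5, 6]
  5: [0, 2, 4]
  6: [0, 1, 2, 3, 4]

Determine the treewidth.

3

A width-3 tree decomposition is:
Bags: B1 = {0, 2, 4, 6}  B2 = {0, 2, 4, 5}  B3 = {2, 3, 4, 6}  B4 = {1, 3, 4, 6}
Tree: B1–B2, B1–B3, B3–B4
Each bag holds 4 vertices, so the decomposition has width 3, which upper-bounds the treewidth. On the other hand G contains the 4-clique {1, 3, 4, 6}. A clique must lie in a single bag of any decomposition, so no decomposition can have width below 3. Hence tw(G) = 3 exactly.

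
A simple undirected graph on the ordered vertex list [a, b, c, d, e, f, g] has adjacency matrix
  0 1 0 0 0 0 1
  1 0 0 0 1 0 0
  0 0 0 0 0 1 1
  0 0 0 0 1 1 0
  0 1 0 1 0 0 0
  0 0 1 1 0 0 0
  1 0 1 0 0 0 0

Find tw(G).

A width-2 tree decomposition is:
Bags: B1 = {b, d, e}  B2 = {b, d, f}  B3 = {b, c, f}  B4 = {b, c, g}  B5 = {a, b, g}
Tree: B1–B2, B2–B3, B3–B4, B4–B5
Each bag holds 3 vertices, so the decomposition has width 2, which upper-bounds the treewidth. The edges b–e–d–f–c–g–a–b form a cycle, so G is not a tree and its treewidth is at least 2. Combining the bounds, tw(G) = 2.

2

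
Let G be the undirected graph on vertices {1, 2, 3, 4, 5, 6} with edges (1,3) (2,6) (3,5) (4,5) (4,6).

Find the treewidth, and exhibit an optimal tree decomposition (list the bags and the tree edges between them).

Treewidth 1.
One such decomposition:
Bags: B1 = {2, 6}  B2 = {4, 6}  B3 = {4, 5}  B4 = {3, 5}  B5 = {1, 3}
Tree: B1–B2, B2–B3, B3–B4, B4–B5

The largest bag has 2 vertices, giving width 1; this decomposition certifies tw(G) ≤ 1. Any graph with an edge has treewidth ≥ 1, and G has the edge 2–6. Combining the bounds, tw(G) = 1.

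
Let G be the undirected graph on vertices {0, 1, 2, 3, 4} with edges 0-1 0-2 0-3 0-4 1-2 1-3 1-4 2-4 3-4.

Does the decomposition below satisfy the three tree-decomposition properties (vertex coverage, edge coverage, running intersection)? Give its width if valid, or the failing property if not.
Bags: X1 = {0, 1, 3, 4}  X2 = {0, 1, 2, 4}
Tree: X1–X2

Yes; width 3.

Every vertex of G appears in some bag (union = {0, 1, 2, 3, 4}); every edge is covered by a bag; and for each vertex v the set of bags containing v is connected in the bag tree. The decomposition is therefore valid. The largest bag has 4 vertices, so the width is 3.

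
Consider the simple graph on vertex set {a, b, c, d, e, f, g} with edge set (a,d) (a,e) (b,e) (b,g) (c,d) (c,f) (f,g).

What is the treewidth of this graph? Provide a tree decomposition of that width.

Treewidth 2.
One optimal decomposition is:
Bags: B1 = {b, f, g}  B2 = {b, e, f}  B3 = {a, e, f}  B4 = {a, d, f}  B5 = {c, d, f}
Tree: B1–B2, B2–B3, B3–B4, B4–B5

The largest bag has 3 vertices, giving width 2; this decomposition certifies tw(G) ≤ 2. Since f–g–b–e–a–d–c–f is a cycle in G, G is not acyclic. Forests are exactly the graphs of treewidth ≤ 1, so tw(G) ≥ 2. Therefore the treewidth is 2.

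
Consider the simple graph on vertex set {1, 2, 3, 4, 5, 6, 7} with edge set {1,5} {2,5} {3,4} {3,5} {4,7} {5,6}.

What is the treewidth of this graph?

1

A width-1 tree decomposition is:
Bags: B1 = {4, 7}  B2 = {3, 4}  B3 = {3, 5}  B4 = {1, 5}  B5 = {5, 6}  B6 = {2, 5}
Tree: B1–B2, B2–B3, B3–B4, B4–B5, B3–B6
The largest bag has 2 vertices, giving width 1; this decomposition certifies tw(G) ≤ 1. Since G has at least one edge (e.g. 7–4), it is not an edgeless graph, so tw(G) ≥ 1. Hence tw(G) = 1 exactly.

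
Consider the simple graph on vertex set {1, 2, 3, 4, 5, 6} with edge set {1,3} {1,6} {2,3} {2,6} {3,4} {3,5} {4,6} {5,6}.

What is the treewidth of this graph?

A width-2 tree decomposition is:
Bags: B1 = {3, 4, 6}  B2 = {3, 5, 6}  B3 = {2, 3, 6}  B4 = {1, 3, 6}
Tree: B1–B2, B2–B3, B3–B4
The largest bag has 3 vertices, giving width 2; this decomposition certifies tw(G) ≤ 2. For the lower bound, G contains the cycle 3–4–6–5–3, so G is not a forest; only forests have treewidth ≤ 1, hence tw(G) ≥ 2. Hence tw(G) = 2 exactly.

2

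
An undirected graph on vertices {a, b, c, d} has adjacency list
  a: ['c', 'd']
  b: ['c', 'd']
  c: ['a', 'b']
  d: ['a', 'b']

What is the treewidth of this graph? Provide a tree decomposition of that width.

Treewidth 2.
One optimal decomposition is:
Bags: B1 = {a, b, d}  B2 = {a, b, c}
Tree: B1–B2

Every bag has size at most 3, so the width is 3 − 1 = 2 and tw(G) ≤ 2. Since b–d–a–c–b is a cycle in G, G is not acyclic. Forests are exactly the graphs of treewidth ≤ 1, so tw(G) ≥ 2. Combining the bounds, tw(G) = 2.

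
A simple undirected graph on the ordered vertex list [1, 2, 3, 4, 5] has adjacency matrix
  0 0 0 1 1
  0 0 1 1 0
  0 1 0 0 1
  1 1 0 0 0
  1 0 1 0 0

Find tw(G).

2

A width-2 tree decomposition is:
Bags: B1 = {1, 4, 5}  B2 = {3, 4, 5}  B3 = {2, 3, 4}
Tree: B1–B2, B2–B3
The largest bag has 3 vertices, giving width 2; this decomposition certifies tw(G) ≤ 2. The edges 4–1–5–3–2–4 form a cycle, so G is not a tree and its treewidth is at least 2. Hence tw(G) = 2 exactly.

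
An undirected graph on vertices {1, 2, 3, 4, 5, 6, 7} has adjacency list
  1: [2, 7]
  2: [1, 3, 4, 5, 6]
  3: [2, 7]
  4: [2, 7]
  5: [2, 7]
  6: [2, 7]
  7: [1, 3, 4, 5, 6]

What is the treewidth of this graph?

A width-2 tree decomposition is:
Bags: B1 = {2, 4, 7}  B2 = {1, 2, 7}  B3 = {2, 5, 7}  B4 = {2, 3, 7}  B5 = {2, 6, 7}
Tree: B1–B2, B2–B3, B3–B4, B4–B5
The largest bag has 3 vertices, giving width 2; this decomposition certifies tw(G) ≤ 2. Since 2–4–7–1–2 is a cycle in G, G is not acyclic. Forests are exactly the graphs of treewidth ≤ 1, so tw(G) ≥ 2. Hence tw(G) = 2 exactly.

2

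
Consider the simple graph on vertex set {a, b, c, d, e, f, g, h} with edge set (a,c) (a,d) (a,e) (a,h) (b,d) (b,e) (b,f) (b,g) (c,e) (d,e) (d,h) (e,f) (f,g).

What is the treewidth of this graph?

2

A width-2 tree decomposition is:
Bags: B1 = {a, d, h}  B2 = {a, d, e}  B3 = {b, d, e}  B4 = {b, e, f}  B5 = {a, c, e}  B6 = {b, f, g}
Tree: B1–B2, B2–B3, B3–B4, B2–B5, B4–B6
Every bag has size at most 3, so the width is 3 − 1 = 2 and tw(G) ≤ 2. Conversely, {b, f, g} is a clique of size 3, and the vertices of any clique must share a bag in every tree decomposition; so some bag has ≥ 3 vertices and tw(G) ≥ 2. The upper and lower bounds meet at 2, so that is the treewidth.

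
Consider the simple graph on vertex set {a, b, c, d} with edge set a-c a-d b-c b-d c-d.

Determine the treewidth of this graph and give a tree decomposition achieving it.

Every bag has size at most 3, so the width is 3 − 1 = 2 and tw(G) ≤ 2. For the lower bound, the 3 vertices {a, c, d} are pairwise adjacent, and any tree decomposition puts a clique entirely inside one bag — forcing width ≥ 2. Hence tw(G) = 2 exactly.

Treewidth 2.
One optimal decomposition is:
Bags: B1 = {b, c, d}  B2 = {a, c, d}
Tree: B1–B2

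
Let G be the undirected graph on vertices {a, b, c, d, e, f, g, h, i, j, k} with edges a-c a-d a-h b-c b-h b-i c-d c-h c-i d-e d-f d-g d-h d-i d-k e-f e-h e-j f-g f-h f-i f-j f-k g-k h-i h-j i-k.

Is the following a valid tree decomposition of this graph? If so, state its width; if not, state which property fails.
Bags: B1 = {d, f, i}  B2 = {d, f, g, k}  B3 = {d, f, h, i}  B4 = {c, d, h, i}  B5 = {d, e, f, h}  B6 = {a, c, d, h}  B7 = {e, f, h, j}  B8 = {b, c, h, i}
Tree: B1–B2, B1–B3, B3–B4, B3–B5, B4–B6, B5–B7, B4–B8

No — edge (k,i) lies in no bag.

A tree decomposition must satisfy three properties: every vertex lies in some bag; for every edge, both endpoints lie together in some bag; and for every vertex, the bags containing it form a connected subtree. Here edge (k,i) lies in no bag, so the decomposition is invalid.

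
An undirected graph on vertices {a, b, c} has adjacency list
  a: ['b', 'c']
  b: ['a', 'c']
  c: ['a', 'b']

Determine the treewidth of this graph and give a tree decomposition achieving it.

Treewidth 2.
One such decomposition:
Bags: B1 = {a, b, c}
Tree: (single bag)

A single bag containing all 3 vertices is trivially a valid decomposition of width 2. For the lower bound, the 3 vertices {a, b, c} are pairwise adjacent, and any tree decomposition puts a clique entirely inside one bag — forcing width ≥ 2. Combining the bounds, tw(G) = 2.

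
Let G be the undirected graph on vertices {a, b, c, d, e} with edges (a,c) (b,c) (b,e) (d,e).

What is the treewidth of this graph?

1

A width-1 tree decomposition is:
Bags: B1 = {a, c}  B2 = {b, c}  B3 = {b, e}  B4 = {d, e}
Tree: B1–B2, B2–B3, B3–B4
The largest bag has 2 vertices, giving width 1; this decomposition certifies tw(G) ≤ 1. G has an edge, so its treewidth is at least 1. Combining the bounds, tw(G) = 1.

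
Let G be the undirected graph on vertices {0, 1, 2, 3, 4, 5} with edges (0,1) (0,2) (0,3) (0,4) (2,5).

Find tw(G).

1

A width-1 tree decomposition is:
Bags: B1 = {2, 5}  B2 = {0, 2}  B3 = {0, 1}  B4 = {0, 4}  B5 = {0, 3}
Tree: B1–B2, B2–B3, B2–B4, B4–B5
Every bag has size at most 2, so the width is 2 − 1 = 1 and tw(G) ≤ 1. Since G has at least one edge (e.g. 5–2), it is not an edgeless graph, so tw(G) ≥ 1. Hence tw(G) = 1 exactly.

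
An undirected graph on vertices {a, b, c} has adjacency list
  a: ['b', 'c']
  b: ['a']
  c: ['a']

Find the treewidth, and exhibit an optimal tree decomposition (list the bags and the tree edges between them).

Every bag has size at most 2, so the width is 2 − 1 = 1 and tw(G) ≤ 1. Any graph with an edge has treewidth ≥ 1, and G has the edge b–a. Hence tw(G) = 1 exactly.

Treewidth 1.
One optimal decomposition is:
Bags: B1 = {a, b}  B2 = {a, c}
Tree: B1–B2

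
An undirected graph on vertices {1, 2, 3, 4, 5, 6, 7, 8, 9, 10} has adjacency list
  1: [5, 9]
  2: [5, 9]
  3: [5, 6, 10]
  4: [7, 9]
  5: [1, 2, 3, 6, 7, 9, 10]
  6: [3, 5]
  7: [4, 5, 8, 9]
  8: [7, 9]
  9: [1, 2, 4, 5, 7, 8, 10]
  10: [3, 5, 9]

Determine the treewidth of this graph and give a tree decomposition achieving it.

Treewidth 2.
One such decomposition:
Bags: B1 = {5, 7, 9}  B2 = {4, 7, 9}  B3 = {5, 9, 10}  B4 = {3, 5, 10}  B5 = {1, 5, 9}  B6 = {2, 5, 9}  B7 = {7, 8, 9}  B8 = {3, 5, 6}
Tree: B1–B2, B1–B3, B3–B4, B1–B5, B3–B6, B1–B7, B4–B8

Each bag holds 3 vertices, so the decomposition has width 2, which upper-bounds the treewidth. For the lower bound, the 3 vertices {7, 8, 9} are pairwise adjacent, and any tree decomposition puts a clique entirely inside one bag — forcing width ≥ 2. Combining the bounds, tw(G) = 2.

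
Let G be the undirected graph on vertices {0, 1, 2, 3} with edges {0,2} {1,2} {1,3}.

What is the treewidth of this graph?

1

A width-1 tree decomposition is:
Bags: B1 = {1, 2}  B2 = {0, 2}  B3 = {1, 3}
Tree: B1–B2, B1–B3
Every bag has size at most 2, so the width is 2 − 1 = 1 and tw(G) ≤ 1. Since G has at least one edge (e.g. 2–1), it is not an edgeless graph, so tw(G) ≥ 1. The upper and lower bounds meet at 1, so that is the treewidth.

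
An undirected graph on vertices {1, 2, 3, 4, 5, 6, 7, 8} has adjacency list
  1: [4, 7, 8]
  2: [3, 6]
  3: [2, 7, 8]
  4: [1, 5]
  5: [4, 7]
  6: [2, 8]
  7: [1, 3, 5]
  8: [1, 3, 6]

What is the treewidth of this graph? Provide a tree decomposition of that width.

Treewidth 2.
Bags: B1 = {4, 5, 7}  B2 = {1, 4, 7}  B3 = {1, 3, 7}  B4 = {1, 3, 8}  B5 = {2, 3, 8}  B6 = {2, 6, 8}
Tree: B1–B2, B2–B3, B3–B4, B4–B5, B5–B6

Every bag has size at most 3, so the width is 3 − 1 = 2 and tw(G) ≤ 2. The edges 5–4–1–7–5 form a cycle, so G is not a tree and its treewidth is at least 2. Combining the bounds, tw(G) = 2.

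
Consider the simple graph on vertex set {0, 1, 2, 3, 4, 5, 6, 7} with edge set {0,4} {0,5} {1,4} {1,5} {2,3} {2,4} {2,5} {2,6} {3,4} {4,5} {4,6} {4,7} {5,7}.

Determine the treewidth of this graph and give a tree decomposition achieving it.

Every bag has size at most 3, so the width is 3 − 1 = 2 and tw(G) ≤ 2. On the other hand G contains the 3-clique {2, 3, 4}. A clique must lie in a single bag of any decomposition, so no decomposition can have width below 2. The upper and lower bounds meet at 2, so that is the treewidth.

Treewidth 2.
One optimal decomposition is:
Bags: B1 = {2, 3, 4}  B2 = {2, 4, 5}  B3 = {1, 4, 5}  B4 = {2, 4, 6}  B5 = {0, 4, 5}  B6 = {4, 5, 7}
Tree: B1–B2, B2–B3, B2–B4, B2–B5, B2–B6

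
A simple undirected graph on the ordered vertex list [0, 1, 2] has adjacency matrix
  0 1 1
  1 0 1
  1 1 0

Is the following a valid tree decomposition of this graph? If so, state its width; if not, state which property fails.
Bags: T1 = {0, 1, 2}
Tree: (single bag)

Every vertex of G appears in some bag (union = {0, 1, 2}); every edge is covered by a bag; and for each vertex v the set of bags containing v is connected in the bag tree. The decomposition is therefore valid. The largest bag has 3 vertices, so the width is 2.

Yes; width 2.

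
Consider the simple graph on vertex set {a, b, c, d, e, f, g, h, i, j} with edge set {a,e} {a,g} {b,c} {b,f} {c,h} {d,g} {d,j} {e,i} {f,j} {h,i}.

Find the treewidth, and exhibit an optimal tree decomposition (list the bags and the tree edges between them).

Treewidth 2.
Bags: B1 = {a, e, i}  B2 = {a, g, i}  B3 = {d, g, i}  B4 = {d, i, j}  B5 = {f, i, j}  B6 = {b, f, i}  B7 = {b, c, i}  B8 = {c, h, i}
Tree: B1–B2, B2–B3, B3–B4, B4–B5, B5–B6, B6–B7, B7–B8

The largest bag has 3 vertices, giving width 2; this decomposition certifies tw(G) ≤ 2. For the lower bound, G contains the cycle i–e–a–g–d–j–f–b–c–h–i, so G is not a forest; only forests have treewidth ≤ 1, hence tw(G) ≥ 2. Hence tw(G) = 2 exactly.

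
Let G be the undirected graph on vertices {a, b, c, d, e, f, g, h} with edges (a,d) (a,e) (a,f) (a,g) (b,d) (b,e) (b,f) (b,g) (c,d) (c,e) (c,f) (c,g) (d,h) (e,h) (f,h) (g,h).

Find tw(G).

A width-4 tree decomposition is:
Bags: B1 = {a, b, c, d, h}  B2 = {a, b, c, e, h}  B3 = {a, b, c, f, h}  B4 = {a, b, c, g, h}
Tree: B1–B2, B2–B3, B3–B4
The largest bag has 5 vertices, giving width 4; this decomposition certifies tw(G) ≤ 4. For the lower bound: the 5 vertex sets {a,d}, {e,h}, {b,f}, {c}, {g} are disjoint, each induces a connected subgraph, and every pair is joined by at least one edge of G. Contracting each set to a single vertex therefore yields K_{5} as a minor, and since treewidth is minor-monotone, tw(G) ≥ tw(K_{5}) = 4. Combining the bounds, tw(G) = 4.

4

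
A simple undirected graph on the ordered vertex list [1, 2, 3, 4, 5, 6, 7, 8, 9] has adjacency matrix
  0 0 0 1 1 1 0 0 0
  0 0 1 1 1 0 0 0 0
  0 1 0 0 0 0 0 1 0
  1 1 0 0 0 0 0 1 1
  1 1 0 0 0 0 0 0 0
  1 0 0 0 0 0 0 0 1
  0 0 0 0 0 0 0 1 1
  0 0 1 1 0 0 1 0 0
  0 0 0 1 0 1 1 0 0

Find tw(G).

A width-3 tree decomposition is:
Bags: B1 = {1, 6, 7, 9}  B2 = {1, 4, 7, 9}  B3 = {1, 4, 7, 8}  B4 = {1, 4, 5, 8}  B5 = {2, 4, 5, 8}  B6 = {2, 3, 5, 8}
Tree: B1–B2, B2–B3, B3–B4, B4–B5, B5–B6
Every bag has size at most 4, so the width is 4 − 1 = 3 and tw(G) ≤ 3. For the lower bound: the 4 vertex sets {6,7,9}, {1}, {4}, {2,3,5,8} are disjoint, each induces a connected subgraph, and every pair is joined by at least one edge of G. Contracting each set to a single vertex therefore yields K_{4} as a minor, and since treewidth is minor-monotone, tw(G) ≥ tw(K_{4}) = 3. Combining the bounds, tw(G) = 3.

3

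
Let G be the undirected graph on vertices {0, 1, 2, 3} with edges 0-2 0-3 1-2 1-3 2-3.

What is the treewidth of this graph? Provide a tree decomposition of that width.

The largest bag has 3 vertices, giving width 2; this decomposition certifies tw(G) ≤ 2. Conversely, {0, 2, 3} is a clique of size 3, and the vertices of any clique must share a bag in every tree decomposition; so some bag has ≥ 3 vertices and tw(G) ≥ 2. The upper and lower bounds meet at 2, so that is the treewidth.

Treewidth 2.
Bags: B1 = {1, 2, 3}  B2 = {0, 2, 3}
Tree: B1–B2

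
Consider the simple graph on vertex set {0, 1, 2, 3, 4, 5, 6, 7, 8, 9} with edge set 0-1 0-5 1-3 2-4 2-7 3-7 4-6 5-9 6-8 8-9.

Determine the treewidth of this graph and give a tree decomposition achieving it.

Every bag has size at most 3, so the width is 3 − 1 = 2 and tw(G) ≤ 2. The edges 9–5–0–1–3–7–2–4–6–8–9 form a cycle, so G is not a tree and its treewidth is at least 2. The upper and lower bounds meet at 2, so that is the treewidth.

Treewidth 2.
One optimal decomposition is:
Bags: B1 = {0, 5, 9}  B2 = {0, 1, 9}  B3 = {1, 3, 9}  B4 = {3, 7, 9}  B5 = {2, 7, 9}  B6 = {2, 4, 9}  B7 = {4, 6, 9}  B8 = {6, 8, 9}
Tree: B1–B2, B2–B3, B3–B4, B4–B5, B5–B6, B6–B7, B7–B8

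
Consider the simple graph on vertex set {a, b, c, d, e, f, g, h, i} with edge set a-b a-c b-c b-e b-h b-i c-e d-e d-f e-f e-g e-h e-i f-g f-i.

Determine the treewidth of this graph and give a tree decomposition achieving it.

The largest bag has 3 vertices, giving width 2; this decomposition certifies tw(G) ≤ 2. On the other hand G contains the 3-clique {b, e, h}. A clique must lie in a single bag of any decomposition, so no decomposition can have width below 2. Hence tw(G) = 2 exactly.

Treewidth 2.
One such decomposition:
Bags: B1 = {b, e, h}  B2 = {b, c, e}  B3 = {a, b, c}  B4 = {b, e, i}  B5 = {e, f, i}  B6 = {d, e, f}  B7 = {e, f, g}
Tree: B1–B2, B2–B3, B2–B4, B4–B5, B5–B6, B6–B7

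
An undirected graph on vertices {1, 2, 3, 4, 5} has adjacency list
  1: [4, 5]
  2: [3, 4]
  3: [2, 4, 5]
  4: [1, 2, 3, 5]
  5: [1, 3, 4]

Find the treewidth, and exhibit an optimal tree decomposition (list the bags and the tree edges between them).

Treewidth 2.
One such decomposition:
Bags: B1 = {3, 4, 5}  B2 = {1, 4, 5}  B3 = {2, 3, 4}
Tree: B1–B2, B1–B3

The largest bag has 3 vertices, giving width 2; this decomposition certifies tw(G) ≤ 2. For the lower bound, the 3 vertices {1, 4, 5} are pairwise adjacent, and any tree decomposition puts a clique entirely inside one bag — forcing width ≥ 2. Therefore the treewidth is 2.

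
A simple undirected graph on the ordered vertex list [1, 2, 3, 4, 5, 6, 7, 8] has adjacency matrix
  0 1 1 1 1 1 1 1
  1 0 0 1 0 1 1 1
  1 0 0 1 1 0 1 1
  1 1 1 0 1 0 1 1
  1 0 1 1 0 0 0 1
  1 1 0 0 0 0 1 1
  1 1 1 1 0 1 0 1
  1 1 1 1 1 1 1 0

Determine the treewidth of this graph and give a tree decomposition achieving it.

Each bag holds 5 vertices, so the decomposition has width 4, which upper-bounds the treewidth. On the other hand G contains the 5-clique {1, 2, 4, 7, 8}. A clique must lie in a single bag of any decomposition, so no decomposition can have width below 4. The upper and lower bounds meet at 4, so that is the treewidth.

Treewidth 4.
Bags: B1 = {1, 2, 4, 7, 8}  B2 = {1, 3, 4, 7, 8}  B3 = {1, 3, 4, 5, 8}  B4 = {1, 2, 6, 7, 8}
Tree: B1–B2, B2–B3, B1–B4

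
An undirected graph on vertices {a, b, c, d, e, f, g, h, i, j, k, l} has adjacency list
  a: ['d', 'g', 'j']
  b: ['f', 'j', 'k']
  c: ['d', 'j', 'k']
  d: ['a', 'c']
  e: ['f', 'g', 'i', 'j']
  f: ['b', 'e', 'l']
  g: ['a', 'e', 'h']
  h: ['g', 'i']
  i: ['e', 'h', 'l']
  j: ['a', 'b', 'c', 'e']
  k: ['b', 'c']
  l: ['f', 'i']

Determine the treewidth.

A width-3 tree decomposition is:
Bags: B1 = {f, h, i, l}  B2 = {e, f, h, i}  B3 = {e, f, g, h}  B4 = {b, e, f, g}  B5 = {b, e, g, j}  B6 = {a, b, g, j}  B7 = {a, b, j, k}  B8 = {a, c, j, k}  B9 = {a, c, d, k}
Tree: B1–B2, B2–B3, B3–B4, B4–B5, B5–B6, B6–B7, B7–B8, B8–B9
Every bag has size at most 4, so the width is 4 − 1 = 3 and tw(G) ≤ 3. For the lower bound: the 4 vertex sets {h,i,l}, {f}, {e}, {a,b,g,j} are disjoint, each induces a connected subgraph, and every pair is joined by at least one edge of G. Contracting each set to a single vertex therefore yields K_{4} as a minor, and since treewidth is minor-monotone, tw(G) ≥ tw(K_{4}) = 3. Therefore the treewidth is 3.

3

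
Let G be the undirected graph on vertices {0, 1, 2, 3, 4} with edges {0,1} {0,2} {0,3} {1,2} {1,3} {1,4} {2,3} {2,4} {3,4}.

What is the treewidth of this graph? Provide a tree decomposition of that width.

Treewidth 3.
One optimal decomposition is:
Bags: B1 = {1, 2, 3, 4}  B2 = {0, 1, 2, 3}
Tree: B1–B2

Each bag holds 4 vertices, so the decomposition has width 3, which upper-bounds the treewidth. Conversely, {0, 1, 2, 3} is a clique of size 4, and the vertices of any clique must share a bag in every tree decomposition; so some bag has ≥ 4 vertices and tw(G) ≥ 3. Combining the bounds, tw(G) = 3.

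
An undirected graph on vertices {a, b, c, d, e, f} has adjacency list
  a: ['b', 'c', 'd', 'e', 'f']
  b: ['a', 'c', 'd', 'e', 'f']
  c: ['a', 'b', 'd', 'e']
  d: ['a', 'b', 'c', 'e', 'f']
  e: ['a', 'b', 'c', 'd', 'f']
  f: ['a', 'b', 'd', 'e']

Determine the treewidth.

A width-4 tree decomposition is:
Bags: B1 = {a, b, d, e, f}  B2 = {a, b, c, d, e}
Tree: B1–B2
Each bag holds 5 vertices, so the decomposition has width 4, which upper-bounds the treewidth. For the lower bound, the 5 vertices {a, b, c, d, e} are pairwise adjacent, and any tree decomposition puts a clique entirely inside one bag — forcing width ≥ 4. Combining the bounds, tw(G) = 4.

4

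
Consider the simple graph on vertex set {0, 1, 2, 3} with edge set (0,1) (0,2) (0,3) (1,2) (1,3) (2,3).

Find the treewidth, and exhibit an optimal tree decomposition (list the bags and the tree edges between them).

Treewidth 3.
One such decomposition:
Bags: B1 = {0, 1, 2, 3}
Tree: (single bag)

A single bag containing all 4 vertices is trivially a valid decomposition of width 3. On the other hand G contains the 4-clique {0, 1, 2, 3}. A clique must lie in a single bag of any decomposition, so no decomposition can have width below 3. Hence tw(G) = 3 exactly.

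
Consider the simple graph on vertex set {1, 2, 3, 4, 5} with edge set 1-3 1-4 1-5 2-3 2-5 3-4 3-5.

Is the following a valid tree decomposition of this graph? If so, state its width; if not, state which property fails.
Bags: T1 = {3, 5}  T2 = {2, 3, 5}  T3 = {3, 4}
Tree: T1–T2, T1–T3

A tree decomposition must satisfy three properties: every vertex lies in some bag; for every edge, both endpoints lie together in some bag; and for every vertex, the bags containing it form a connected subtree. Here vertex 1 appears in no bag, so the decomposition is invalid.

No — vertex 1 appears in no bag.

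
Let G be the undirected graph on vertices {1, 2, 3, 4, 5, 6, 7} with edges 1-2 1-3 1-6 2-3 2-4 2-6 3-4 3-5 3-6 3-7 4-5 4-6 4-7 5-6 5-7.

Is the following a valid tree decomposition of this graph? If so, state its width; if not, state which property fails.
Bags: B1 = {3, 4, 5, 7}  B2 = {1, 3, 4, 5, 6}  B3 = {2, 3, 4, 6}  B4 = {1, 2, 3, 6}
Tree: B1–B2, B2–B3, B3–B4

A tree decomposition must satisfy three properties: every vertex lies in some bag; for every edge, both endpoints lie together in some bag; and for every vertex, the bags containing it form a connected subtree. Here bags containing vertex 1 are not connected in the tree, so the decomposition is invalid.

No — bags containing vertex 1 are not connected in the tree.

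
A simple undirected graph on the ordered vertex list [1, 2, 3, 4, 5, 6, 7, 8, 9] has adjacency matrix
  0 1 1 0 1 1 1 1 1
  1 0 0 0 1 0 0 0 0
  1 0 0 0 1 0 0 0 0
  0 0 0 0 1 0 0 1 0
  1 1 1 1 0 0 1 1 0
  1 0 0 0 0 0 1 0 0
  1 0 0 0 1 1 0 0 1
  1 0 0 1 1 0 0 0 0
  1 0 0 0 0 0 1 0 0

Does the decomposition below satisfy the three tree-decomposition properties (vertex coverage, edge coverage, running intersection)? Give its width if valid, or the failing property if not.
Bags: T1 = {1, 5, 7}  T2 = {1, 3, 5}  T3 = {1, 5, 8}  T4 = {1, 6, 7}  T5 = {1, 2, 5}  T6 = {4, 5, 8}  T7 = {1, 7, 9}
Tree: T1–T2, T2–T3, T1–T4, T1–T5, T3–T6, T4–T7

Every vertex of G appears in some bag (union = {1, 2, 3, 4, 5, 6, 7, 8, 9}); every edge is covered by a bag; and for each vertex v the set of bags containing v is connected in the bag tree. The decomposition is therefore valid. The largest bag has 3 vertices, so the width is 2.

Yes; width 2.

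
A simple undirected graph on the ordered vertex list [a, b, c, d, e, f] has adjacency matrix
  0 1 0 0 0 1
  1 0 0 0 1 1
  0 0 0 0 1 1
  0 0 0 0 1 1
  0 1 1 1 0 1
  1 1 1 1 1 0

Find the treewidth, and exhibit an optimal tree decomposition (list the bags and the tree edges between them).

Treewidth 2.
One such decomposition:
Bags: B1 = {d, e, f}  B2 = {b, e, f}  B3 = {c, e, f}  B4 = {a, b, f}
Tree: B1–B2, B1–B3, B2–B4

Each bag holds 3 vertices, so the decomposition has width 2, which upper-bounds the treewidth. For the lower bound, the 3 vertices {d, e, f} are pairwise adjacent, and any tree decomposition puts a clique entirely inside one bag — forcing width ≥ 2. The upper and lower bounds meet at 2, so that is the treewidth.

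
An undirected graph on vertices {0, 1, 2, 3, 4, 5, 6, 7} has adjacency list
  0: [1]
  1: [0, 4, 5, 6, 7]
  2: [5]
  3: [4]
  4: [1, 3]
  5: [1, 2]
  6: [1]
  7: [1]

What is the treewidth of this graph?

1

A width-1 tree decomposition is:
Bags: B1 = {1, 6}  B2 = {1, 7}  B3 = {1, 5}  B4 = {1, 4}  B5 = {3, 4}  B6 = {2, 5}  B7 = {0, 1}
Tree: B1–B2, B2–B3, B2–B4, B4–B5, B3–B6, B3–B7
Every bag has size at most 2, so the width is 2 − 1 = 1 and tw(G) ≤ 1. Any graph with an edge has treewidth ≥ 1, and G has the edge 1–6. Hence tw(G) = 1 exactly.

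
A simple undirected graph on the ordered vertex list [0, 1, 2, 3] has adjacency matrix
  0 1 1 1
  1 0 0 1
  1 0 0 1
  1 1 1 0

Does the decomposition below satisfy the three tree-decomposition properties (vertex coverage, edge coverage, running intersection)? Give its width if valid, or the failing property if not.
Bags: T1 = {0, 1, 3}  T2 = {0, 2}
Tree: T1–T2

A tree decomposition must satisfy three properties: every vertex lies in some bag; for every edge, both endpoints lie together in some bag; and for every vertex, the bags containing it form a connected subtree. Here edge (3,2) lies in no bag, so the decomposition is invalid.

No — edge (3,2) lies in no bag.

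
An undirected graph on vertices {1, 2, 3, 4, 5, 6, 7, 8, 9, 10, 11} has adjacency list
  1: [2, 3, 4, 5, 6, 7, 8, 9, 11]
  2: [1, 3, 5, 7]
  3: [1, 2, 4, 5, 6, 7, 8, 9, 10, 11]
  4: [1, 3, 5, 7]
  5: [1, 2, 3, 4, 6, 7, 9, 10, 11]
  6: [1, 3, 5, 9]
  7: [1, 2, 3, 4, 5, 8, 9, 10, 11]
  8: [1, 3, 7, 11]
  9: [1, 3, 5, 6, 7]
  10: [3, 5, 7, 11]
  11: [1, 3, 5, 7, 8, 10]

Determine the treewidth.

4

A width-4 tree decomposition is:
Bags: B1 = {1, 3, 5, 7, 9}  B2 = {1, 3, 5, 6, 9}  B3 = {1, 3, 4, 5, 7}  B4 = {1, 3, 5, 7, 11}  B5 = {3, 5, 7, 10, 11}  B6 = {1, 2, 3, 5, 7}  B7 = {1, 3, 7, 8, 11}
Tree: B1–B2, B1–B3, B3–B4, B4–B5, B4–B6, B4–B7
Every bag has size at most 5, so the width is 5 − 1 = 4 and tw(G) ≤ 4. Conversely, {1, 3, 7, 8, 11} is a clique of size 5, and the vertices of any clique must share a bag in every tree decomposition; so some bag has ≥ 5 vertices and tw(G) ≥ 4. Combining the bounds, tw(G) = 4.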